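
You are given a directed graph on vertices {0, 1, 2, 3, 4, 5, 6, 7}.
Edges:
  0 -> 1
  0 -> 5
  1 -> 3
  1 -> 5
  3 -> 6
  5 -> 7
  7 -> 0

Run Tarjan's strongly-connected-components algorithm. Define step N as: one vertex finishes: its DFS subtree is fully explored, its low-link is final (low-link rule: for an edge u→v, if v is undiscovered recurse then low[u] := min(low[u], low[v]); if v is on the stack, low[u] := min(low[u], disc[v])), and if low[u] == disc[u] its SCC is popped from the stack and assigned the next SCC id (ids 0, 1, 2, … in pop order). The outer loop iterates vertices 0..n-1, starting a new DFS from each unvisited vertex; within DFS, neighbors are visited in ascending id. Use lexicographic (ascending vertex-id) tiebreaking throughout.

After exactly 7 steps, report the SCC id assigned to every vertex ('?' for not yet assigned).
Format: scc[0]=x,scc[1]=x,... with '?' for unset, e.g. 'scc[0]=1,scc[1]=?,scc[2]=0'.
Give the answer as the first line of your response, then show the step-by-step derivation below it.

scc[0]=2,scc[1]=2,scc[2]=3,scc[3]=1,scc[4]=?,scc[5]=2,scc[6]=0,scc[7]=2

step 1: low=(low[0]=0,low[1]=1,low[2]=?,low[3]=2,low[4]=?,low[5]=?,low[6]=3,low[7]=?); scc=(scc[0]=?,scc[1]=?,scc[2]=?,scc[3]=?,scc[4]=?,scc[5]=?,scc[6]=0,scc[7]=?)
step 2: low=(low[0]=0,low[1]=1,low[2]=?,low[3]=2,low[4]=?,low[5]=?,low[6]=3,low[7]=?); scc=(scc[0]=?,scc[1]=?,scc[2]=?,scc[3]=1,scc[4]=?,scc[5]=?,scc[6]=0,scc[7]=?)
step 3: low=(low[0]=0,low[1]=1,low[2]=?,low[3]=2,low[4]=?,low[5]=4,low[6]=3,low[7]=0); scc=(scc[0]=?,scc[1]=?,scc[2]=?,scc[3]=1,scc[4]=?,scc[5]=?,scc[6]=0,scc[7]=?)
step 4: low=(low[0]=0,low[1]=1,low[2]=?,low[3]=2,low[4]=?,low[5]=0,low[6]=3,low[7]=0); scc=(scc[0]=?,scc[1]=?,scc[2]=?,scc[3]=1,scc[4]=?,scc[5]=?,scc[6]=0,scc[7]=?)
step 5: low=(low[0]=0,low[1]=0,low[2]=?,low[3]=2,low[4]=?,low[5]=0,low[6]=3,low[7]=0); scc=(scc[0]=?,scc[1]=?,scc[2]=?,scc[3]=1,scc[4]=?,scc[5]=?,scc[6]=0,scc[7]=?)
step 6: low=(low[0]=0,low[1]=0,low[2]=?,low[3]=2,low[4]=?,low[5]=0,low[6]=3,low[7]=0); scc=(scc[0]=2,scc[1]=2,scc[2]=?,scc[3]=1,scc[4]=?,scc[5]=2,scc[6]=0,scc[7]=2)
step 7: low=(low[0]=0,low[1]=0,low[2]=6,low[3]=2,low[4]=?,low[5]=0,low[6]=3,low[7]=0); scc=(scc[0]=2,scc[1]=2,scc[2]=3,scc[3]=1,scc[4]=?,scc[5]=2,scc[6]=0,scc[7]=2)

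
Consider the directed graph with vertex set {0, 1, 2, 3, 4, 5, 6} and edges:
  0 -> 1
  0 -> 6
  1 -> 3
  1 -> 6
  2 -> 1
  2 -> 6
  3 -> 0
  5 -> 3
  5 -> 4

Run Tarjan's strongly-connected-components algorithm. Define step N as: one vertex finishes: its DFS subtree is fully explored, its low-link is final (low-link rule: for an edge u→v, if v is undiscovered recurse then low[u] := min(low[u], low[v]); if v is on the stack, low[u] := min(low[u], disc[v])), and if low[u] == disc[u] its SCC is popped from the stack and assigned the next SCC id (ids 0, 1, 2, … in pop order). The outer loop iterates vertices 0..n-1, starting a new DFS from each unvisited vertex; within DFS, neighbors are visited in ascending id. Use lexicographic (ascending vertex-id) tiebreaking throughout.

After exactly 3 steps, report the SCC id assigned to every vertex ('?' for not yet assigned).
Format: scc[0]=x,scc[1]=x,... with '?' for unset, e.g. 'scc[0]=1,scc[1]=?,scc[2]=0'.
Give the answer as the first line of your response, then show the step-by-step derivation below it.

scc[0]=?,scc[1]=?,scc[2]=?,scc[3]=?,scc[4]=?,scc[5]=?,scc[6]=0

step 1: low=(low[0]=0,low[1]=1,low[2]=?,low[3]=0,low[4]=?,low[5]=?,low[6]=?); scc=(scc[0]=?,scc[1]=?,scc[2]=?,scc[3]=?,scc[4]=?,scc[5]=?,scc[6]=?)
step 2: low=(low[0]=0,low[1]=0,low[2]=?,low[3]=0,low[4]=?,low[5]=?,low[6]=3); scc=(scc[0]=?,scc[1]=?,scc[2]=?,scc[3]=?,scc[4]=?,scc[5]=?,scc[6]=0)
step 3: low=(low[0]=0,low[1]=0,low[2]=?,low[3]=0,low[4]=?,low[5]=?,low[6]=3); scc=(scc[0]=?,scc[1]=?,scc[2]=?,scc[3]=?,scc[4]=?,scc[5]=?,scc[6]=0)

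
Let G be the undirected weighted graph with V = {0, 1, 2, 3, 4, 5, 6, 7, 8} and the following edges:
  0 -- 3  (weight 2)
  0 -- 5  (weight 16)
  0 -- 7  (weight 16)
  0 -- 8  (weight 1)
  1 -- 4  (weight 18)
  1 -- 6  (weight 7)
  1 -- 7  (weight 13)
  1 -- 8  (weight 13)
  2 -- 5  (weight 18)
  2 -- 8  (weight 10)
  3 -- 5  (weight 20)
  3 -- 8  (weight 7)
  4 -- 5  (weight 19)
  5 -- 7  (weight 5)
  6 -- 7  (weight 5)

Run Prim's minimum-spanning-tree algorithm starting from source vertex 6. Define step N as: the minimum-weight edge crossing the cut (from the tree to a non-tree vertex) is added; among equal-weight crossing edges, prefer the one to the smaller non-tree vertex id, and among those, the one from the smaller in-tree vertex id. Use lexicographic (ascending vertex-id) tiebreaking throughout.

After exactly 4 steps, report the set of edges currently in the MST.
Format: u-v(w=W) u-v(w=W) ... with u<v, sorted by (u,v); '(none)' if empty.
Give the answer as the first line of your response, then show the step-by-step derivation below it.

1-6(w=7) 1-8(w=13) 5-7(w=5) 6-7(w=5)

step 1: add edge 6-7 (w=5); MST = {6-7(w=5)}
step 2: add edge 5-7 (w=5); MST = {5-7(w=5) 6-7(w=5)}
step 3: add edge 1-6 (w=7); MST = {1-6(w=7) 5-7(w=5) 6-7(w=5)}
step 4: add edge 1-8 (w=13); MST = {1-6(w=7) 1-8(w=13) 5-7(w=5) 6-7(w=5)}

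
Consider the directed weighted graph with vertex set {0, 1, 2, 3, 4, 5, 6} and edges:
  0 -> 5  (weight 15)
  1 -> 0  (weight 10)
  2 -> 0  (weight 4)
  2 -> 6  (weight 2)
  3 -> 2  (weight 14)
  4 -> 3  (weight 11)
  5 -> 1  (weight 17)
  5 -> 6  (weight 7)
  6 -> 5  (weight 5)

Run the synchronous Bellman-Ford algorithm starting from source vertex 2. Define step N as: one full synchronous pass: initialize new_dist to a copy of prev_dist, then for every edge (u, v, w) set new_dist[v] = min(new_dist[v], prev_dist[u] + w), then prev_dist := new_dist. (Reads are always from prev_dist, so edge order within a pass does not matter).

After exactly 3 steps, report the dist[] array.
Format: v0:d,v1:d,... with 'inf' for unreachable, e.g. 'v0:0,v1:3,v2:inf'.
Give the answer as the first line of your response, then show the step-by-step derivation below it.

v0:4,v1:24,v2:0,v3:inf,v4:inf,v5:7,v6:2

step 1: dist = v0:4,v1:inf,v2:0,v3:inf,v4:inf,v5:inf,v6:2
step 2: dist = v0:4,v1:inf,v2:0,v3:inf,v4:inf,v5:7,v6:2
step 3: dist = v0:4,v1:24,v2:0,v3:inf,v4:inf,v5:7,v6:2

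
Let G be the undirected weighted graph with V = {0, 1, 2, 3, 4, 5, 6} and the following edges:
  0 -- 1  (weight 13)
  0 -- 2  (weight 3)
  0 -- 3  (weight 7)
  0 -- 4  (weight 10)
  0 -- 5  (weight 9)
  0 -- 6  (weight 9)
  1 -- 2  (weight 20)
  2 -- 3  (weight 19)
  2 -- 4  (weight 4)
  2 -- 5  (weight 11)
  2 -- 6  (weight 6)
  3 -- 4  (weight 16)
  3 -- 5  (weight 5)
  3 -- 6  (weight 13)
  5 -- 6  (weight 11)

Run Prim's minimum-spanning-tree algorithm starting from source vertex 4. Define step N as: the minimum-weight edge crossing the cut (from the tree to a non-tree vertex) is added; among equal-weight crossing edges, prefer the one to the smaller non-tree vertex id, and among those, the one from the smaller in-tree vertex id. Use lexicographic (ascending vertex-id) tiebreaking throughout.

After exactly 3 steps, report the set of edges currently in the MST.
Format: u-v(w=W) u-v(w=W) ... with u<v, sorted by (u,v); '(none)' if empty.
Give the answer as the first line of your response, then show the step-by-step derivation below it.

0-2(w=3) 2-4(w=4) 2-6(w=6)

step 1: add edge 2-4 (w=4); MST = {2-4(w=4)}
step 2: add edge 0-2 (w=3); MST = {0-2(w=3) 2-4(w=4)}
step 3: add edge 2-6 (w=6); MST = {0-2(w=3) 2-4(w=4) 2-6(w=6)}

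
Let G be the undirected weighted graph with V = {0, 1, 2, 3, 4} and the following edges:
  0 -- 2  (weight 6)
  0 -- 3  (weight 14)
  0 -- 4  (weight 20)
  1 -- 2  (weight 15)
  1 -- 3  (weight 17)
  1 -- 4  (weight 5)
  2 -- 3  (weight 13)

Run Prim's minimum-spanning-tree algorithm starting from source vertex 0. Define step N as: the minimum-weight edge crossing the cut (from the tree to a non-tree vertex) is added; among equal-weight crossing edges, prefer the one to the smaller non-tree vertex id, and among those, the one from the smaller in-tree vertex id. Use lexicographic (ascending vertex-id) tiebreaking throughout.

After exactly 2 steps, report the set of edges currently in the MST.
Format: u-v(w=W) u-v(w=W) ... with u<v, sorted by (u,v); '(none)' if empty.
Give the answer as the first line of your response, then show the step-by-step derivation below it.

0-2(w=6) 2-3(w=13)

step 1: add edge 0-2 (w=6); MST = {0-2(w=6)}
step 2: add edge 2-3 (w=13); MST = {0-2(w=6) 2-3(w=13)}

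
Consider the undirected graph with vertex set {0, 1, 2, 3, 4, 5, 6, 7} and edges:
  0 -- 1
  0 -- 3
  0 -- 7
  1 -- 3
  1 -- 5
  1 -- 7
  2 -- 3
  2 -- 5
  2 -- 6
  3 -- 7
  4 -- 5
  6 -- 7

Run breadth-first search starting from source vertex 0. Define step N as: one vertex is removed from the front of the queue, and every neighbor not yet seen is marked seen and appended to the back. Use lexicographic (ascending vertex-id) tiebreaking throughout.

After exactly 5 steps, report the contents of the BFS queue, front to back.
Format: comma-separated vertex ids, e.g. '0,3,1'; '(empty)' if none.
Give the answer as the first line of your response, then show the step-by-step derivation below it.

2,6,4

step 1: dequeue 0; queue=[1,3,7]; order=0
step 2: dequeue 1; queue=[3,7,5]; order=0,1
step 3: dequeue 3; queue=[7,5,2]; order=0,1,3
step 4: dequeue 7; queue=[5,2,6]; order=0,1,3,7
step 5: dequeue 5; queue=[2,6,4]; order=0,1,3,7,5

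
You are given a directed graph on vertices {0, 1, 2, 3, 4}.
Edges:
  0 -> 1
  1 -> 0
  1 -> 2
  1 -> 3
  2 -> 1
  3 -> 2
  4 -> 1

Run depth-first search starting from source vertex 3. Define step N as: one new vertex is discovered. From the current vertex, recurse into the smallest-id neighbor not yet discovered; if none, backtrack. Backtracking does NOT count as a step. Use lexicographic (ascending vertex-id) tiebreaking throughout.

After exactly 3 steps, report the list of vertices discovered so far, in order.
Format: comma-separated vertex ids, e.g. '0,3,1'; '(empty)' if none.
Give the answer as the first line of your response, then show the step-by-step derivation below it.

3,2,1

step 1: discover 3; path=3; order=3
step 2: discover 2; path=3>2; order=3,2
step 3: discover 1; path=3>2>1; order=3,2,1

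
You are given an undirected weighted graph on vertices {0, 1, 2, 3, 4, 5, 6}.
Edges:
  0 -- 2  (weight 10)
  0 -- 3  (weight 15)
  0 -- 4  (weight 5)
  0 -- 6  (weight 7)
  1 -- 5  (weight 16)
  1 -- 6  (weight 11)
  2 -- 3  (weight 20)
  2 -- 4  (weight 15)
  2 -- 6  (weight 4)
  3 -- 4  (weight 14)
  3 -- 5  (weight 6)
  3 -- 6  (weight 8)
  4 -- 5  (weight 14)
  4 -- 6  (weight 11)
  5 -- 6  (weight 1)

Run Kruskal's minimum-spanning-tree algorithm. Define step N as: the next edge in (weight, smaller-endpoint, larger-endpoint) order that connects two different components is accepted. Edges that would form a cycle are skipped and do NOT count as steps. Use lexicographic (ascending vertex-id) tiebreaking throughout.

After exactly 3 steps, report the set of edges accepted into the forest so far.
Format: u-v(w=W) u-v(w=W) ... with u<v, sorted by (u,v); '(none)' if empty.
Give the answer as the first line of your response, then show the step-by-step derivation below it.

0-4(w=5) 2-6(w=4) 5-6(w=1)

step 1: add edge 5-6 (w=1); MST = {5-6(w=1)}
step 2: add edge 2-6 (w=4); MST = {2-6(w=4) 5-6(w=1)}
step 3: add edge 0-4 (w=5); MST = {0-4(w=5) 2-6(w=4) 5-6(w=1)}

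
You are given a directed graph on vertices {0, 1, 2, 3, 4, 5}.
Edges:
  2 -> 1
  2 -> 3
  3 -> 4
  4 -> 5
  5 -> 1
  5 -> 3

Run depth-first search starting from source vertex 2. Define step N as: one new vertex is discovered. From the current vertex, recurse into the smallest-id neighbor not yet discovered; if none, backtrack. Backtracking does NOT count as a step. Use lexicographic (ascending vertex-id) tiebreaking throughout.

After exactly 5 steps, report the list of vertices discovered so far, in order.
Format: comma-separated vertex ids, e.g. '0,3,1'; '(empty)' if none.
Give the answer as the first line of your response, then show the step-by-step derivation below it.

2,1,3,4,5

step 1: discover 2; path=2; order=2
step 2: discover 1; path=2>1; order=2,1
step 3: discover 3; path=2>3; order=2,1,3
step 4: discover 4; path=2>3>4; order=2,1,3,4
step 5: discover 5; path=2>3>4>5; order=2,1,3,4,5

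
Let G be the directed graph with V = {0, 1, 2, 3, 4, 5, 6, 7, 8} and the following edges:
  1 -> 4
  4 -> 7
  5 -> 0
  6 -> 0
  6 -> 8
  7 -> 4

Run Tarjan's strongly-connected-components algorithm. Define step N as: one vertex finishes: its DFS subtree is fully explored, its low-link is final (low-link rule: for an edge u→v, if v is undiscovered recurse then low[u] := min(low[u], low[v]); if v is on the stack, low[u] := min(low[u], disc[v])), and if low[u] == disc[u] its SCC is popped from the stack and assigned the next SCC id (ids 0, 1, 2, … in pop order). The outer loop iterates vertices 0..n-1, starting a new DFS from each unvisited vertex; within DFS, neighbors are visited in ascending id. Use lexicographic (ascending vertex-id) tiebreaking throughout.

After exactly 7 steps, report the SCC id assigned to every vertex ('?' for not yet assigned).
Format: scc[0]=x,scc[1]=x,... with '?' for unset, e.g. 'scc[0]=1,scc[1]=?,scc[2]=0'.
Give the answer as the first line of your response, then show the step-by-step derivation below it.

scc[0]=0,scc[1]=2,scc[2]=3,scc[3]=4,scc[4]=1,scc[5]=5,scc[6]=?,scc[7]=1,scc[8]=?

step 1: low=(low[0]=0,low[1]=?,low[2]=?,low[3]=?,low[4]=?,low[5]=?,low[6]=?,low[7]=?,low[8]=?); scc=(scc[0]=0,scc[1]=?,scc[2]=?,scc[3]=?,scc[4]=?,scc[5]=?,scc[6]=?,scc[7]=?,scc[8]=?)
step 2: low=(low[0]=0,low[1]=1,low[2]=?,low[3]=?,low[4]=2,low[5]=?,low[6]=?,low[7]=2,low[8]=?); scc=(scc[0]=0,scc[1]=?,scc[2]=?,scc[3]=?,scc[4]=?,scc[5]=?,scc[6]=?,scc[7]=?,scc[8]=?)
step 3: low=(low[0]=0,low[1]=1,low[2]=?,low[3]=?,low[4]=2,low[5]=?,low[6]=?,low[7]=2,low[8]=?); scc=(scc[0]=0,scc[1]=?,scc[2]=?,scc[3]=?,scc[4]=1,scc[5]=?,scc[6]=?,scc[7]=1,scc[8]=?)
step 4: low=(low[0]=0,low[1]=1,low[2]=?,low[3]=?,low[4]=2,low[5]=?,low[6]=?,low[7]=2,low[8]=?); scc=(scc[0]=0,scc[1]=2,scc[2]=?,scc[3]=?,scc[4]=1,scc[5]=?,scc[6]=?,scc[7]=1,scc[8]=?)
step 5: low=(low[0]=0,low[1]=1,low[2]=4,low[3]=?,low[4]=2,low[5]=?,low[6]=?,low[7]=2,low[8]=?); scc=(scc[0]=0,scc[1]=2,scc[2]=3,scc[3]=?,scc[4]=1,scc[5]=?,scc[6]=?,scc[7]=1,scc[8]=?)
step 6: low=(low[0]=0,low[1]=1,low[2]=4,low[3]=5,low[4]=2,low[5]=?,low[6]=?,low[7]=2,low[8]=?); scc=(scc[0]=0,scc[1]=2,scc[2]=3,scc[3]=4,scc[4]=1,scc[5]=?,scc[6]=?,scc[7]=1,scc[8]=?)
step 7: low=(low[0]=0,low[1]=1,low[2]=4,low[3]=5,low[4]=2,low[5]=6,low[6]=?,low[7]=2,low[8]=?); scc=(scc[0]=0,scc[1]=2,scc[2]=3,scc[3]=4,scc[4]=1,scc[5]=5,scc[6]=?,scc[7]=1,scc[8]=?)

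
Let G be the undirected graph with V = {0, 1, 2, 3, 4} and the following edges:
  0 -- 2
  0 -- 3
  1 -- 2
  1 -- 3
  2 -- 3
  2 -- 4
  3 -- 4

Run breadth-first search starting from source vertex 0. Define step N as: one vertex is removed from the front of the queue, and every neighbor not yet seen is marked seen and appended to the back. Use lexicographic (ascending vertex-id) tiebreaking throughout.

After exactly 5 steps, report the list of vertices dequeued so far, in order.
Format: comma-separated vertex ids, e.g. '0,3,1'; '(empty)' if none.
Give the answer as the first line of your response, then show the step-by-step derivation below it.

0,2,3,1,4

step 1: dequeue 0; queue=[2,3]; order=0
step 2: dequeue 2; queue=[3,1,4]; order=0,2
step 3: dequeue 3; queue=[1,4]; order=0,2,3
step 4: dequeue 1; queue=[4]; order=0,2,3,1
step 5: dequeue 4; queue=[(empty)]; order=0,2,3,1,4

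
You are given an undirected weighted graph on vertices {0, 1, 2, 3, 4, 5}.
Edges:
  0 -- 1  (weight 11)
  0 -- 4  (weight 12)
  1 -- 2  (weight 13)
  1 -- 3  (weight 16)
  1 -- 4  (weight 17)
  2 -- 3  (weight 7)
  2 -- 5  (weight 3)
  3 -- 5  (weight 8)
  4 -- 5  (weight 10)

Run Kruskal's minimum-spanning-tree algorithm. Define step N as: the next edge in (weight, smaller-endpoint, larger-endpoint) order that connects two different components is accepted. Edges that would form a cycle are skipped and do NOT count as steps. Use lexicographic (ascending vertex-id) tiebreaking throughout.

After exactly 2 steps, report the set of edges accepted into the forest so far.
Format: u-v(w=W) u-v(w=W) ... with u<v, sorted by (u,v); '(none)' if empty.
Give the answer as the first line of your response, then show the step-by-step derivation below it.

2-3(w=7) 2-5(w=3)

step 1: add edge 2-5 (w=3); MST = {2-5(w=3)}
step 2: add edge 2-3 (w=7); MST = {2-3(w=7) 2-5(w=3)}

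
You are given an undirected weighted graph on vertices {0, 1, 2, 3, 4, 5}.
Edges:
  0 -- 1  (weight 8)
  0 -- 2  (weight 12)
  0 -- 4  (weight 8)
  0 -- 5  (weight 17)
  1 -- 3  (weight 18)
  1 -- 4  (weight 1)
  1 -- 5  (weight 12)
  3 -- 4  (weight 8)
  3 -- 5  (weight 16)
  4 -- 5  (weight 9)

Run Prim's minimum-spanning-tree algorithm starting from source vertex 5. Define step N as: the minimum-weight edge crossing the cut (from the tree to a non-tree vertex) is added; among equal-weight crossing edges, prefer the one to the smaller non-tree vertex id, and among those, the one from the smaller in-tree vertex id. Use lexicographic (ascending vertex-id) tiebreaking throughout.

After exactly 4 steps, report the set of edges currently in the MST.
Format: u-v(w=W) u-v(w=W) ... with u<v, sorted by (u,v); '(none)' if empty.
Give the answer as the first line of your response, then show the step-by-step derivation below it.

0-1(w=8) 1-4(w=1) 3-4(w=8) 4-5(w=9)

step 1: add edge 4-5 (w=9); MST = {4-5(w=9)}
step 2: add edge 1-4 (w=1); MST = {1-4(w=1) 4-5(w=9)}
step 3: add edge 0-1 (w=8); MST = {0-1(w=8) 1-4(w=1) 4-5(w=9)}
step 4: add edge 3-4 (w=8); MST = {0-1(w=8) 1-4(w=1) 3-4(w=8) 4-5(w=9)}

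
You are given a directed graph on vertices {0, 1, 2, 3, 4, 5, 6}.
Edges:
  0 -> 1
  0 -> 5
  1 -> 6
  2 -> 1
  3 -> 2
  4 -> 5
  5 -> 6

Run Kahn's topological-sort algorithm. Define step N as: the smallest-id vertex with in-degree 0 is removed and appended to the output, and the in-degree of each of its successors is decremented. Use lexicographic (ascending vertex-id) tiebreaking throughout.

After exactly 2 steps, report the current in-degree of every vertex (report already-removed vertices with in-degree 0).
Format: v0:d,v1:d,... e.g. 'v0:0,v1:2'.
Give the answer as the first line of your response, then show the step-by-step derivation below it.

v0:0,v1:1,v2:0,v3:0,v4:0,v5:1,v6:2

step 1: output 0; order=[0]; indeg=(0,1,1,0,0,1,2)
step 2: output 3; order=[0,3]; indeg=(0,1,0,0,0,1,2)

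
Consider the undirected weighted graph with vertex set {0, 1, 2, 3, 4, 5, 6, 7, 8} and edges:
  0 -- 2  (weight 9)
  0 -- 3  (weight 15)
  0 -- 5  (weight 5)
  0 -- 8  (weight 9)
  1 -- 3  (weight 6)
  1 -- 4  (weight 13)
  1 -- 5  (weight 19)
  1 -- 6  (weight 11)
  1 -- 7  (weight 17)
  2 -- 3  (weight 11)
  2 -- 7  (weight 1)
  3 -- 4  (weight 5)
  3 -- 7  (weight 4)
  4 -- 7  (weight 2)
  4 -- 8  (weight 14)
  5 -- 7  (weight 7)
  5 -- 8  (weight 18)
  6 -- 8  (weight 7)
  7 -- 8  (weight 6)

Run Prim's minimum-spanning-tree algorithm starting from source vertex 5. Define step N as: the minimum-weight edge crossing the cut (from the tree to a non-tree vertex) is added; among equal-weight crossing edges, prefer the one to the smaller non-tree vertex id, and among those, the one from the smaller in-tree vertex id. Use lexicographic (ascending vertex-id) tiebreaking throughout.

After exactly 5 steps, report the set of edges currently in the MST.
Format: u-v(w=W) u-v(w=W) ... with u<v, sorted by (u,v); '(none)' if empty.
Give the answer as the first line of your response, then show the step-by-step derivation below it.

0-5(w=5) 2-7(w=1) 3-7(w=4) 4-7(w=2) 5-7(w=7)

step 1: add edge 0-5 (w=5); MST = {0-5(w=5)}
step 2: add edge 5-7 (w=7); MST = {0-5(w=5) 5-7(w=7)}
step 3: add edge 2-7 (w=1); MST = {0-5(w=5) 2-7(w=1) 5-7(w=7)}
step 4: add edge 4-7 (w=2); MST = {0-5(w=5) 2-7(w=1) 4-7(w=2) 5-7(w=7)}
step 5: add edge 3-7 (w=4); MST = {0-5(w=5) 2-7(w=1) 3-7(w=4) 4-7(w=2) 5-7(w=7)}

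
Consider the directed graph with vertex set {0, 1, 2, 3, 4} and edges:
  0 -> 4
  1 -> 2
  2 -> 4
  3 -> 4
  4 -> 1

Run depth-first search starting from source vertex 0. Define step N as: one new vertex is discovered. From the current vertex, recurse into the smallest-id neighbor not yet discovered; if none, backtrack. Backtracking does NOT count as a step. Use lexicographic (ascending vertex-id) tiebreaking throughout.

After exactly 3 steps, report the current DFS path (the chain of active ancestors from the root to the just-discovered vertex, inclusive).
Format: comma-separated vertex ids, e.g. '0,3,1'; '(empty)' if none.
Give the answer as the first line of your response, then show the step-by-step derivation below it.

0,4,1

step 1: discover 0; path=0; order=0
step 2: discover 4; path=0>4; order=0,4
step 3: discover 1; path=0>4>1; order=0,4,1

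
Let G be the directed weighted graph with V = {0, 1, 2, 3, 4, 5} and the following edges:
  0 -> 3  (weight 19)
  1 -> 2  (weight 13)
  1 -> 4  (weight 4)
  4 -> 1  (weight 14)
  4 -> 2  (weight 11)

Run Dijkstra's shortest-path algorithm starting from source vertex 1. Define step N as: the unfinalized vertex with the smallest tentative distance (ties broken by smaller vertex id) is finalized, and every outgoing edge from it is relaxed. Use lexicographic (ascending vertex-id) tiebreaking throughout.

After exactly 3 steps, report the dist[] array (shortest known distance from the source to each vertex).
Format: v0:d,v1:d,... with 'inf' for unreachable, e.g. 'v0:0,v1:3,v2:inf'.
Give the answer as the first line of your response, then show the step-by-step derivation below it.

v0:inf,v1:0,v2:13,v3:inf,v4:4,v5:inf

step 1: dist = v0:inf,v1:0,v2:13,v3:inf,v4:4,v5:inf
step 2: dist = v0:inf,v1:0,v2:13,v3:inf,v4:4,v5:inf
step 3: dist = v0:inf,v1:0,v2:13,v3:inf,v4:4,v5:inf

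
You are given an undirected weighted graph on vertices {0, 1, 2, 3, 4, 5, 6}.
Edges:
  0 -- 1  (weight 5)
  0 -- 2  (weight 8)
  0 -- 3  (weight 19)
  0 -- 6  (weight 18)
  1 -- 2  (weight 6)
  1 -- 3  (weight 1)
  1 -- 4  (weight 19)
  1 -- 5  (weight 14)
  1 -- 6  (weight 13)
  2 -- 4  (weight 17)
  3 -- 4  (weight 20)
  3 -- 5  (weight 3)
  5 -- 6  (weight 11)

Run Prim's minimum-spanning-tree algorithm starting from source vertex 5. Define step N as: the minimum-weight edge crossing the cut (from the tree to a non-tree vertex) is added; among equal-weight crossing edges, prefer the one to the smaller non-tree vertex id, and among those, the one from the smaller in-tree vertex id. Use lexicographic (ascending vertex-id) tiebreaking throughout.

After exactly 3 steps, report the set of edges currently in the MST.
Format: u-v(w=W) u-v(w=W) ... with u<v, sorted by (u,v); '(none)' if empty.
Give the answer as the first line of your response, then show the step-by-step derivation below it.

0-1(w=5) 1-3(w=1) 3-5(w=3)

step 1: add edge 3-5 (w=3); MST = {3-5(w=3)}
step 2: add edge 1-3 (w=1); MST = {1-3(w=1) 3-5(w=3)}
step 3: add edge 0-1 (w=5); MST = {0-1(w=5) 1-3(w=1) 3-5(w=3)}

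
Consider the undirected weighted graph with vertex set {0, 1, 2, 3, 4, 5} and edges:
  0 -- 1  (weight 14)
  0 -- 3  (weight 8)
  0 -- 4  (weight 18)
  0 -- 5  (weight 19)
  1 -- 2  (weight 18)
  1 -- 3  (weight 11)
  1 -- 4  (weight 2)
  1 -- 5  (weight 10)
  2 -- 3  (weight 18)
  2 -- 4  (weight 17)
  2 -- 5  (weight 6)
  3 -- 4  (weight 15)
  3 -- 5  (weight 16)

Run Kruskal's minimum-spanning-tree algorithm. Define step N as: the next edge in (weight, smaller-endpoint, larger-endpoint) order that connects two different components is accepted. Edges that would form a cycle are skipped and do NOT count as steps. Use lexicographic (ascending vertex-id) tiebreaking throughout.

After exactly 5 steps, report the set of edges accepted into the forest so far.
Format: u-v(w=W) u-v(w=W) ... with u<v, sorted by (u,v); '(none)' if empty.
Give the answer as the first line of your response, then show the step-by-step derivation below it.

0-3(w=8) 1-3(w=11) 1-4(w=2) 1-5(w=10) 2-5(w=6)

step 1: add edge 1-4 (w=2); MST = {1-4(w=2)}
step 2: add edge 2-5 (w=6); MST = {1-4(w=2) 2-5(w=6)}
step 3: add edge 0-3 (w=8); MST = {0-3(w=8) 1-4(w=2) 2-5(w=6)}
step 4: add edge 1-5 (w=10); MST = {0-3(w=8) 1-4(w=2) 1-5(w=10) 2-5(w=6)}
step 5: add edge 1-3 (w=11); MST = {0-3(w=8) 1-3(w=11) 1-4(w=2) 1-5(w=10) 2-5(w=6)}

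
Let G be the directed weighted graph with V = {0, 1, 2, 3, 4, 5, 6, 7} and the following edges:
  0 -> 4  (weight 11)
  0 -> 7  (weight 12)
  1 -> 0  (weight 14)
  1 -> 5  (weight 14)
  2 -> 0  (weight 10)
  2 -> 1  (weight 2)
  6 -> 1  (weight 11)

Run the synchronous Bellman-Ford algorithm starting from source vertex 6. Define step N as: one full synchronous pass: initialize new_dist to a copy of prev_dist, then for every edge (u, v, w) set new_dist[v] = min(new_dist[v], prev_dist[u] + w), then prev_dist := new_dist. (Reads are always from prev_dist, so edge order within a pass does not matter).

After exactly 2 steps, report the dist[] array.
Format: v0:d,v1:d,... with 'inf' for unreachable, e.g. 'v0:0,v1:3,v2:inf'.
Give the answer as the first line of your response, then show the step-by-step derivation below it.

v0:25,v1:11,v2:inf,v3:inf,v4:inf,v5:25,v6:0,v7:inf

step 1: dist = v0:inf,v1:11,v2:inf,v3:inf,v4:inf,v5:inf,v6:0,v7:inf
step 2: dist = v0:25,v1:11,v2:inf,v3:inf,v4:inf,v5:25,v6:0,v7:inf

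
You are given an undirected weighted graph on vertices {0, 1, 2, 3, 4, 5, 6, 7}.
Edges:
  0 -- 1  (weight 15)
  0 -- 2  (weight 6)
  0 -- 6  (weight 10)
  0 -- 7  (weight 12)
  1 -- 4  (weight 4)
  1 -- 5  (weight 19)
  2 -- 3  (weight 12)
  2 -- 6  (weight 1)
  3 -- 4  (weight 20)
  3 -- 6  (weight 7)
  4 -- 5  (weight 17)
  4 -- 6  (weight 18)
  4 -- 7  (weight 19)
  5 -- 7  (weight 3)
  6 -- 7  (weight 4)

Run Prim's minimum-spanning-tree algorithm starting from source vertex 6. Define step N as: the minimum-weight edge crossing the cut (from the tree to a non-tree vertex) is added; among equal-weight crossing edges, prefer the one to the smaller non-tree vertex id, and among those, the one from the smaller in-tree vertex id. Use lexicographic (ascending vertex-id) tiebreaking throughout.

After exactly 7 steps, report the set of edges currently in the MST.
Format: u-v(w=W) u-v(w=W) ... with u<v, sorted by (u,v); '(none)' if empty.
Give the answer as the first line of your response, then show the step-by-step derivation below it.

0-1(w=15) 0-2(w=6) 1-4(w=4) 2-6(w=1) 3-6(w=7) 5-7(w=3) 6-7(w=4)

step 1: add edge 2-6 (w=1); MST = {2-6(w=1)}
step 2: add edge 6-7 (w=4); MST = {2-6(w=1) 6-7(w=4)}
step 3: add edge 5-7 (w=3); MST = {2-6(w=1) 5-7(w=3) 6-7(w=4)}
step 4: add edge 0-2 (w=6); MST = {0-2(w=6) 2-6(w=1) 5-7(w=3) 6-7(w=4)}
step 5: add edge 3-6 (w=7); MST = {0-2(w=6) 2-6(w=1) 3-6(w=7) 5-7(w=3) 6-7(w=4)}
step 6: add edge 0-1 (w=15); MST = {0-1(w=15) 0-2(w=6) 2-6(w=1) 3-6(w=7) 5-7(w=3) 6-7(w=4)}
step 7: add edge 1-4 (w=4); MST = {0-1(w=15) 0-2(w=6) 1-4(w=4) 2-6(w=1) 3-6(w=7) 5-7(w=3) 6-7(w=4)}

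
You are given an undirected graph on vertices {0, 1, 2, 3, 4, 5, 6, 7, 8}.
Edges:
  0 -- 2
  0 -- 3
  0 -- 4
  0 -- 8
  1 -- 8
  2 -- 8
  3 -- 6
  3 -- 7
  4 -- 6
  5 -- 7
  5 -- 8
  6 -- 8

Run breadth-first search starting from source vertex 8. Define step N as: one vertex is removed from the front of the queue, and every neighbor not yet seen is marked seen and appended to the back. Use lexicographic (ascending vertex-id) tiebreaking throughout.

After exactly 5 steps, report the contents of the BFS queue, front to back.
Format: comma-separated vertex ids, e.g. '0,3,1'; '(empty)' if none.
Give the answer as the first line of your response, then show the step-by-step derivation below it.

6,3,4,7

step 1: dequeue 8; queue=[0,1,2,5,6]; order=8
step 2: dequeue 0; queue=[1,2,5,6,3,4]; order=8,0
step 3: dequeue 1; queue=[2,5,6,3,4]; order=8,0,1
step 4: dequeue 2; queue=[5,6,3,4]; order=8,0,1,2
step 5: dequeue 5; queue=[6,3,4,7]; order=8,0,1,2,5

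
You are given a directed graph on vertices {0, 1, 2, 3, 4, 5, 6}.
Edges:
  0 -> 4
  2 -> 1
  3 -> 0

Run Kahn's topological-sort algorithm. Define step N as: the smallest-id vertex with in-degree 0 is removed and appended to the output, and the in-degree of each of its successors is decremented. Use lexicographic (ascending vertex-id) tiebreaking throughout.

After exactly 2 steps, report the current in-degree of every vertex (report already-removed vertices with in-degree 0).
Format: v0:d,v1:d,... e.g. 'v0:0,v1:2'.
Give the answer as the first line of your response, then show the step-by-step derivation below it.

v0:1,v1:0,v2:0,v3:0,v4:1,v5:0,v6:0

step 1: output 2; order=[2]; indeg=(1,0,0,0,1,0,0)
step 2: output 1; order=[2,1]; indeg=(1,0,0,0,1,0,0)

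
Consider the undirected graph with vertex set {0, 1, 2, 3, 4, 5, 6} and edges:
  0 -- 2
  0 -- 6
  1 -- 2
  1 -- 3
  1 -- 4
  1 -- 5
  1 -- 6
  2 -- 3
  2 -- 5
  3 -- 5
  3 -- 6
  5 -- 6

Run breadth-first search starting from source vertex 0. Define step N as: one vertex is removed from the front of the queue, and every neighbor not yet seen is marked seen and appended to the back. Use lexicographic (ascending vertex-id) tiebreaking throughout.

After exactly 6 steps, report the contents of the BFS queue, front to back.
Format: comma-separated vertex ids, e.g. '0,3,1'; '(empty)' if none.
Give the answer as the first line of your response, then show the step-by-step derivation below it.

4

step 1: dequeue 0; queue=[2,6]; order=0
step 2: dequeue 2; queue=[6,1,3,5]; order=0,2
step 3: dequeue 6; queue=[1,3,5]; order=0,2,6
step 4: dequeue 1; queue=[3,5,4]; order=0,2,6,1
step 5: dequeue 3; queue=[5,4]; order=0,2,6,1,3
step 6: dequeue 5; queue=[4]; order=0,2,6,1,3,5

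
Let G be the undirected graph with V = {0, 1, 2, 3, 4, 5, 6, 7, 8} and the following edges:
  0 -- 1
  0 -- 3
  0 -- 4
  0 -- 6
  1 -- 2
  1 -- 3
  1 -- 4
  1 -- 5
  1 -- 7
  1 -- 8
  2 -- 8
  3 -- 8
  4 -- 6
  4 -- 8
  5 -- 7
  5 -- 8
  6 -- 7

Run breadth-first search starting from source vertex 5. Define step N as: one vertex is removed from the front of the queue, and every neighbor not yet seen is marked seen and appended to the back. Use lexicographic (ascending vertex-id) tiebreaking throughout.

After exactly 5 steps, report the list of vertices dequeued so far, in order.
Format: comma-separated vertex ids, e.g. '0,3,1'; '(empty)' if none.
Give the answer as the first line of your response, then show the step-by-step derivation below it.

5,1,7,8,0

step 1: dequeue 5; queue=[1,7,8]; order=5
step 2: dequeue 1; queue=[7,8,0,2,3,4]; order=5,1
step 3: dequeue 7; queue=[8,0,2,3,4,6]; order=5,1,7
step 4: dequeue 8; queue=[0,2,3,4,6]; order=5,1,7,8
step 5: dequeue 0; queue=[2,3,4,6]; order=5,1,7,8,0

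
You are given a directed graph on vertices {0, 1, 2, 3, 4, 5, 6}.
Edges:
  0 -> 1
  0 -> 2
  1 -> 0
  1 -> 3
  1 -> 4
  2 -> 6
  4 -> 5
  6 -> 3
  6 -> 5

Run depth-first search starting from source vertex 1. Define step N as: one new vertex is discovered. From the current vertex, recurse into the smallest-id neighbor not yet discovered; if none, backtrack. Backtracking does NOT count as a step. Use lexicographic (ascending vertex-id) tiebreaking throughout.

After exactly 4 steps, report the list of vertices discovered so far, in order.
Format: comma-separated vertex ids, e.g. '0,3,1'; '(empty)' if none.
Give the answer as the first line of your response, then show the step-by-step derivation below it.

1,0,2,6

step 1: discover 1; path=1; order=1
step 2: discover 0; path=1>0; order=1,0
step 3: discover 2; path=1>0>2; order=1,0,2
step 4: discover 6; path=1>0>2>6; order=1,0,2,6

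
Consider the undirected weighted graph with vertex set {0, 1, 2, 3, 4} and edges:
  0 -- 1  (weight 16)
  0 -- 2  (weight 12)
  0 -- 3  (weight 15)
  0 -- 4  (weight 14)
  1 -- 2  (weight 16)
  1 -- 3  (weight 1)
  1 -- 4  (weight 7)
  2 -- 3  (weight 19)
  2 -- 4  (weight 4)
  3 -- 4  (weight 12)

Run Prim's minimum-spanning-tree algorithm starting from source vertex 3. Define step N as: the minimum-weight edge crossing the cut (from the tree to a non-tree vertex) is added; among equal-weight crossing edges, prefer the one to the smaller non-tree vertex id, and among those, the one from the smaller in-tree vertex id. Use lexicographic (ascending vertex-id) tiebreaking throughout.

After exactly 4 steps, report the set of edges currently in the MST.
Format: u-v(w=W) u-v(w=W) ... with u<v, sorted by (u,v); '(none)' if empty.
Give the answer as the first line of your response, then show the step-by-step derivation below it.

0-2(w=12) 1-3(w=1) 1-4(w=7) 2-4(w=4)

step 1: add edge 1-3 (w=1); MST = {1-3(w=1)}
step 2: add edge 1-4 (w=7); MST = {1-3(w=1) 1-4(w=7)}
step 3: add edge 2-4 (w=4); MST = {1-3(w=1) 1-4(w=7) 2-4(w=4)}
step 4: add edge 0-2 (w=12); MST = {0-2(w=12) 1-3(w=1) 1-4(w=7) 2-4(w=4)}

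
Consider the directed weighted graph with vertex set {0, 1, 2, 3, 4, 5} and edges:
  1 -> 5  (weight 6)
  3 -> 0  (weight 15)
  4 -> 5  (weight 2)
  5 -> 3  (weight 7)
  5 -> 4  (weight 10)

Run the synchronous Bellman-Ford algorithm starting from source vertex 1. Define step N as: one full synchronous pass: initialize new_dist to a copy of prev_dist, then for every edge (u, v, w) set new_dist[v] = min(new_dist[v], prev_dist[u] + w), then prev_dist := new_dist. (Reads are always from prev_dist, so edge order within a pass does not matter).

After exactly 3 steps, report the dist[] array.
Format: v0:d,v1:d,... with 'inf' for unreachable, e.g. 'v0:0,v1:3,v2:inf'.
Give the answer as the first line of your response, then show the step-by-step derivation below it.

v0:28,v1:0,v2:inf,v3:13,v4:16,v5:6

step 1: dist = v0:inf,v1:0,v2:inf,v3:inf,v4:inf,v5:6
step 2: dist = v0:inf,v1:0,v2:inf,v3:13,v4:16,v5:6
step 3: dist = v0:28,v1:0,v2:inf,v3:13,v4:16,v5:6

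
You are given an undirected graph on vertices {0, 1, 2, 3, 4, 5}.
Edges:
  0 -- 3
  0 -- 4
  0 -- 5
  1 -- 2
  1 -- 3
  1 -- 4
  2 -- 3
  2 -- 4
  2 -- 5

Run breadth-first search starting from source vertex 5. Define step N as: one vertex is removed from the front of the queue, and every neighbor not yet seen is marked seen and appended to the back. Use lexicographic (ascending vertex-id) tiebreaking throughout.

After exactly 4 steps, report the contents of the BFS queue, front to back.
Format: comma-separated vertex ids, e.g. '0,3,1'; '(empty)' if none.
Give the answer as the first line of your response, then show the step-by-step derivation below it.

4,1

step 1: dequeue 5; queue=[0,2]; order=5
step 2: dequeue 0; queue=[2,3,4]; order=5,0
step 3: dequeue 2; queue=[3,4,1]; order=5,0,2
step 4: dequeue 3; queue=[4,1]; order=5,0,2,3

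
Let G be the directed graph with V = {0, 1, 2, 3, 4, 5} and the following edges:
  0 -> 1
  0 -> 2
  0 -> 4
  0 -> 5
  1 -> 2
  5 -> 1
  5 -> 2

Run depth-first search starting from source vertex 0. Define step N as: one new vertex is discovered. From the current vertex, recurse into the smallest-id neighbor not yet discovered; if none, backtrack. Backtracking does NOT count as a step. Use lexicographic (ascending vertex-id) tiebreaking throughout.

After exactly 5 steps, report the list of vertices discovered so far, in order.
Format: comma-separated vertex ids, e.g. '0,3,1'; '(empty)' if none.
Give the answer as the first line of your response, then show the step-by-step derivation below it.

0,1,2,4,5

step 1: discover 0; path=0; order=0
step 2: discover 1; path=0>1; order=0,1
step 3: discover 2; path=0>1>2; order=0,1,2
step 4: discover 4; path=0>4; order=0,1,2,4
step 5: discover 5; path=0>5; order=0,1,2,4,5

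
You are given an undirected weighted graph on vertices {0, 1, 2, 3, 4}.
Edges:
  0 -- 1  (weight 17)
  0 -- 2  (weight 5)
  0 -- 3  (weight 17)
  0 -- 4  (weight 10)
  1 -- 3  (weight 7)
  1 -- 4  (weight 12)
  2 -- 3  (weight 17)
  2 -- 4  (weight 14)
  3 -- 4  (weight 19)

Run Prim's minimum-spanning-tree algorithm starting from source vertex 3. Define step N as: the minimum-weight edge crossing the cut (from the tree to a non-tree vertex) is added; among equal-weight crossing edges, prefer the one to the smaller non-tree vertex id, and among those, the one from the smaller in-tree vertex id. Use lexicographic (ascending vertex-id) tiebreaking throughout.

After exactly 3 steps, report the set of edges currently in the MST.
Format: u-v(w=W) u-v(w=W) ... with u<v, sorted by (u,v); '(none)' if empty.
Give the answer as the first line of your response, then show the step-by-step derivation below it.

0-4(w=10) 1-3(w=7) 1-4(w=12)

step 1: add edge 1-3 (w=7); MST = {1-3(w=7)}
step 2: add edge 1-4 (w=12); MST = {1-3(w=7) 1-4(w=12)}
step 3: add edge 0-4 (w=10); MST = {0-4(w=10) 1-3(w=7) 1-4(w=12)}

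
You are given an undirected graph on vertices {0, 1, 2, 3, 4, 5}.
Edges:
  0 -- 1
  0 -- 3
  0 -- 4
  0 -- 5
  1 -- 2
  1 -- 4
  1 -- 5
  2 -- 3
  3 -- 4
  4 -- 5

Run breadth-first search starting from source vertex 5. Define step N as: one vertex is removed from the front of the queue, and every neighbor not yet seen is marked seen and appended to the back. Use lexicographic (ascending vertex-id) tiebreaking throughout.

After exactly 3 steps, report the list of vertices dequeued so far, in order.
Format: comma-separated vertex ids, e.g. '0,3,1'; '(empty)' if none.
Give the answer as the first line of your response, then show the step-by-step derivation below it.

5,0,1

step 1: dequeue 5; queue=[0,1,4]; order=5
step 2: dequeue 0; queue=[1,4,3]; order=5,0
step 3: dequeue 1; queue=[4,3,2]; order=5,0,1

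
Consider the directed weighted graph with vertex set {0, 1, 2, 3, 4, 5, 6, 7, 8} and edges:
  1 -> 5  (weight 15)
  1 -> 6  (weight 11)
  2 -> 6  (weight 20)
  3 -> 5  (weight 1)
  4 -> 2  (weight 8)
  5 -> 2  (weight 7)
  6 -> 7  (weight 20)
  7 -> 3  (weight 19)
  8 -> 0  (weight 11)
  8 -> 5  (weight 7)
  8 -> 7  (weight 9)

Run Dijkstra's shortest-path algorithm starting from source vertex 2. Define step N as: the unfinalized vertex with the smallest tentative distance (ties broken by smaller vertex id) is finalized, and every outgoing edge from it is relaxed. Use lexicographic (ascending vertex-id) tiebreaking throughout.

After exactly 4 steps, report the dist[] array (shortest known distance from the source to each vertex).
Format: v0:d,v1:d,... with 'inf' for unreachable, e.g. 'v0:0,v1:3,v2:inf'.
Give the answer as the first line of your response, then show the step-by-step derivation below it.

v0:inf,v1:inf,v2:0,v3:59,v4:inf,v5:60,v6:20,v7:40,v8:inf

step 1: dist = v0:inf,v1:inf,v2:0,v3:inf,v4:inf,v5:inf,v6:20,v7:inf,v8:inf
step 2: dist = v0:inf,v1:inf,v2:0,v3:inf,v4:inf,v5:inf,v6:20,v7:40,v8:inf
step 3: dist = v0:inf,v1:inf,v2:0,v3:59,v4:inf,v5:inf,v6:20,v7:40,v8:inf
step 4: dist = v0:inf,v1:inf,v2:0,v3:59,v4:inf,v5:60,v6:20,v7:40,v8:inf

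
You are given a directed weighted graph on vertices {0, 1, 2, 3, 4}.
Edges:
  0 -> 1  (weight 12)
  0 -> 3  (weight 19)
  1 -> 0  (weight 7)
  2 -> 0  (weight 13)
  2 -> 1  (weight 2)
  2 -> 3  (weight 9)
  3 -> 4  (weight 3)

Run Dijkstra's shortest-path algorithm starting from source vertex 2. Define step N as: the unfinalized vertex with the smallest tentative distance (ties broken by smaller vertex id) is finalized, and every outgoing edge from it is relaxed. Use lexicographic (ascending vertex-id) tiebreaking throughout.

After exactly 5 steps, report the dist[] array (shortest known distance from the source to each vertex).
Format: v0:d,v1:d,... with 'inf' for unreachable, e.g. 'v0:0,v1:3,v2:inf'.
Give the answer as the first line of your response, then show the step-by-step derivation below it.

v0:9,v1:2,v2:0,v3:9,v4:12

step 1: dist = v0:13,v1:2,v2:0,v3:9,v4:inf
step 2: dist = v0:9,v1:2,v2:0,v3:9,v4:inf
step 3: dist = v0:9,v1:2,v2:0,v3:9,v4:inf
step 4: dist = v0:9,v1:2,v2:0,v3:9,v4:12
step 5: dist = v0:9,v1:2,v2:0,v3:9,v4:12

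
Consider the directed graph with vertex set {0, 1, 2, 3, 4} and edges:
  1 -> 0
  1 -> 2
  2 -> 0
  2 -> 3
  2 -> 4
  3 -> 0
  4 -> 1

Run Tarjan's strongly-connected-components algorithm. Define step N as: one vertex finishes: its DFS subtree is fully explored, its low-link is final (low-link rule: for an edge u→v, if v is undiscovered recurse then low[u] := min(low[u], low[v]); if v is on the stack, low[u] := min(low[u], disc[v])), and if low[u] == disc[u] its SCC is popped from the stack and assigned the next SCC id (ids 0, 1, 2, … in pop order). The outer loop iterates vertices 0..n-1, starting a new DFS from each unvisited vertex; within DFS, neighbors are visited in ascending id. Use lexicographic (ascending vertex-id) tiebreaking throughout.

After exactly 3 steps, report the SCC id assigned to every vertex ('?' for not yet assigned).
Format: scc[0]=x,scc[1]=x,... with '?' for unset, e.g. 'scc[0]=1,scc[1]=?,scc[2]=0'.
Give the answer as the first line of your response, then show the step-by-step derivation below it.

scc[0]=0,scc[1]=?,scc[2]=?,scc[3]=1,scc[4]=?

step 1: low=(low[0]=0,low[1]=?,low[2]=?,low[3]=?,low[4]=?); scc=(scc[0]=0,scc[1]=?,scc[2]=?,scc[3]=?,scc[4]=?)
step 2: low=(low[0]=0,low[1]=1,low[2]=2,low[3]=3,low[4]=?); scc=(scc[0]=0,scc[1]=?,scc[2]=?,scc[3]=1,scc[4]=?)
step 3: low=(low[0]=0,low[1]=1,low[2]=2,low[3]=3,low[4]=1); scc=(scc[0]=0,scc[1]=?,scc[2]=?,scc[3]=1,scc[4]=?)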